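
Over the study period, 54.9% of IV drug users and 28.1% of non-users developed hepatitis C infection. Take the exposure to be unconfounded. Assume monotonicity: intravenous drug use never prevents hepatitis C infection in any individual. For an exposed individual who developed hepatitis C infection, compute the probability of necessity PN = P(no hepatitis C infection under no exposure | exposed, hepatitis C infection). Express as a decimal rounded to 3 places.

PN ≈ 0.488

p₁ = 0.549, p₀ = 0.281.
Under exogeneity and monotonicity, PN = (p₁ − p₀) / p₁.
PN = (0.549 − 0.281) / 0.549 = 0.268 / 0.549 ≈ 0.4882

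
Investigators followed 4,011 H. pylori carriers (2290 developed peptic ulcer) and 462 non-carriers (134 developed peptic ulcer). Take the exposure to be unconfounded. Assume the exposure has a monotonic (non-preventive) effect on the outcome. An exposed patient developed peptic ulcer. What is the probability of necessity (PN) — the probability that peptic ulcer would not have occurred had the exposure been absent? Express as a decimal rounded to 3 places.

PN ≈ 0.492

p₁ = P(outcome | exposed) = 2290/4011 = 0.57093
p₀ = P(outcome | unexposed) = 134/462 = 0.29004
Under exogeneity and monotonicity, PN = (p₁ − p₀) / p₁.
PN = (0.57093 − 0.29004) / 0.57093 = 0.28089 / 0.57093 ≈ 0.4920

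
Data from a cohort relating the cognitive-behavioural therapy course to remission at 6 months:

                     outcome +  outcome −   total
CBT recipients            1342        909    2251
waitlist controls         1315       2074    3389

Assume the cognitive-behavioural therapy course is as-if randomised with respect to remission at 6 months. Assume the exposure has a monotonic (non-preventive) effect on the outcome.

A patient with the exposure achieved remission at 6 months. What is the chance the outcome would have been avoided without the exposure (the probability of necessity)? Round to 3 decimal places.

PN ≈ 0.349

p₁ = P(outcome | exposed) = 1342/2251 = 0.59618
p₀ = P(outcome | unexposed) = 1315/3389 = 0.38802
Under exogeneity and monotonicity, PN = (p₁ − p₀)/p₁.
PN = (0.59618 − 0.38802) / 0.59618 ≈ 0.3492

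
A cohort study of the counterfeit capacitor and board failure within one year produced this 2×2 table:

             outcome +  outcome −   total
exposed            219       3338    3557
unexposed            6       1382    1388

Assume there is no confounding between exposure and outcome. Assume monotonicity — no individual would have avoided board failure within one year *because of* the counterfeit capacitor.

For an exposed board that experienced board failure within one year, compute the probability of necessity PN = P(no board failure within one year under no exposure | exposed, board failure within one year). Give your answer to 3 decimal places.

PN ≈ 0.930

p₁ = P(outcome | exposed) = 219/3557 = 0.061569
p₀ = P(outcome | unexposed) = 6/1388 = 0.0043228
Under exogeneity and monotonicity, PN = (p₁ − p₀)/p₁.
PN = (0.061569 − 0.0043228) / 0.061569 ≈ 0.9298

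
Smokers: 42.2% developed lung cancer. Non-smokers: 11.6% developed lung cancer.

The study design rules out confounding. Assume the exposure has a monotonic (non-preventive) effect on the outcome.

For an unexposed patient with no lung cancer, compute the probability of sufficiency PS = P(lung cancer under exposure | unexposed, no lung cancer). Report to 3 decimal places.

PS ≈ 0.346

p₁ = 0.422, p₀ = 0.116.
Under exogeneity and monotonicity, PS = (p₁ − p₀) / (1 − p₀).
PS = (0.422 − 0.116) / (1 − 0.116) = 0.306 / 0.884 ≈ 0.3462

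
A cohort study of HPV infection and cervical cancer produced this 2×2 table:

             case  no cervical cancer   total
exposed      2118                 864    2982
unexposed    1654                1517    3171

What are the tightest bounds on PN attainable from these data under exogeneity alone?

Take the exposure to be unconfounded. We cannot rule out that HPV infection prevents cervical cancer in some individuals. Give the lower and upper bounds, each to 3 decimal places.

0.266 ≤ PN ≤ 0.674

p₁ = P(outcome | exposed) = 2118/2982 = 0.71026
p₀ = P(outcome | unexposed) = 1654/3171 = 0.5216
Under exogeneity alone the bounds on PN are max{0,(p₁−p₀)/p₁} ≤ PN ≤ min{1,(1−p₀)/p₁}.
  lower = (p₁ − p₀)/p₁ = 0.18866 / 0.71026 ≈ 0.2656
  upper = min{1, (1 − p₀)/p₁} = 0.4784 / 0.71026 ≈ 0.6736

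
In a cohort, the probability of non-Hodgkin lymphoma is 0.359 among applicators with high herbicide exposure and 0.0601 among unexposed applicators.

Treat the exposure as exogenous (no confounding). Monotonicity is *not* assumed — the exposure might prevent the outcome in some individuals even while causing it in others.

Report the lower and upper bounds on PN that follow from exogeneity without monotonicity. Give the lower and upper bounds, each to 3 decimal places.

Let p₁ = 0.359, p₀ = 0.0601.
Under exogeneity alone the bounds on PN are max{0,(p₁−p₀)/p₁} ≤ PN ≤ min{1,(1−p₀)/p₁}.
  lower = (p₁ − p₀)/p₁ = 0.2989 / 0.359 ≈ 0.8326
  upper = min{1, (1 − p₀)/p₁} = 0.9399 / 0.359 ≈ 2.6181 → capped at 1

0.833 ≤ PN ≤ 1.000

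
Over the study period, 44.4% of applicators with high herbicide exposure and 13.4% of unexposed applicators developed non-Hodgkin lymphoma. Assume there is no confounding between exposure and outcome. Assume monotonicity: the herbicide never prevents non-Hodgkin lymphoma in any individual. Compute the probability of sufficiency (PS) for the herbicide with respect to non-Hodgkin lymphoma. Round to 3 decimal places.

p₁ = 0.444, p₀ = 0.134.
Under exogeneity and monotonicity, PS = (p₁ − p₀) / (1 − p₀).
PS = (0.444 − 0.134) / (1 − 0.134) = 0.31 / 0.866 ≈ 0.3580

PS ≈ 0.358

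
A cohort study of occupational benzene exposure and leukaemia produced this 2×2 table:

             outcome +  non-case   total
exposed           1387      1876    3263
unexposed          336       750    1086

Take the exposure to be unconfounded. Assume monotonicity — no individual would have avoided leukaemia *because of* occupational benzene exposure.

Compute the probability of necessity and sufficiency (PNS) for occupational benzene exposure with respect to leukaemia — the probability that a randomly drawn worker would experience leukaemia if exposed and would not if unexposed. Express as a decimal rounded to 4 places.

p₁ = P(outcome | exposed) = 1387/3263 = 0.42507
p₀ = P(outcome | unexposed) = 336/1086 = 0.30939
Under exogeneity and monotonicity, PNS = p₁ − p₀.
PNS = 0.42507 − 0.30939 = 0.11568

PNS ≈ 0.1157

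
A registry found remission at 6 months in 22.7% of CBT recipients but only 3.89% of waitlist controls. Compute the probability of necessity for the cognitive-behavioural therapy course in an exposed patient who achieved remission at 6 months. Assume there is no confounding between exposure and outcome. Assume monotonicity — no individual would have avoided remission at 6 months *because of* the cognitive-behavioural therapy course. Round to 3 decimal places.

p₁ = 0.227, p₀ = 0.0389.
Under exogeneity and monotonicity, PN = (p₁ − p₀) / p₁.
PN = (0.227 − 0.0389) / 0.227 = 0.1881 / 0.227 ≈ 0.8286

PN ≈ 0.829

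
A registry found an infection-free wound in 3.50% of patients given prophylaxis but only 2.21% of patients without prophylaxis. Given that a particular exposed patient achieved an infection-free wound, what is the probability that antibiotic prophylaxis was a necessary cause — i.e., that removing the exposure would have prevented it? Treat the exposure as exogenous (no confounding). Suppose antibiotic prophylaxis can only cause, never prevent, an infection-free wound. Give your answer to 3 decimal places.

p₁ = 0.035, p₀ = 0.0221.
Under exogeneity and monotonicity, PN = (p₁ − p₀) / p₁.
PN = (0.035 − 0.0221) / 0.035 = 0.0129 / 0.035 ≈ 0.3686

PN ≈ 0.369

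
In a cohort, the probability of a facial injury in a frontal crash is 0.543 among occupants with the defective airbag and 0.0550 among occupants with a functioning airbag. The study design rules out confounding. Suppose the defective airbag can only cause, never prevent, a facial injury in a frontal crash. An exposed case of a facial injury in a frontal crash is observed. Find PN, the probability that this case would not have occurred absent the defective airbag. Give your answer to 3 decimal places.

Let p₁ = 0.543, p₀ = 0.055.
Under exogeneity and monotonicity, PN = (p₁ − p₀) / p₁.
PN = (0.543 − 0.055) / 0.543 = 0.488 / 0.543 ≈ 0.8987

PN ≈ 0.899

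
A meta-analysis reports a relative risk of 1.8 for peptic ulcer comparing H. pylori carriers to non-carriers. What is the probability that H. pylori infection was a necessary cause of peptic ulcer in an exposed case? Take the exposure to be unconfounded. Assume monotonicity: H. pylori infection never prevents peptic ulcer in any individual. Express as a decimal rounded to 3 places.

Under exogeneity and monotonicity, PN = (RR − 1) / RR = 1 − 1/RR.
PN = (1.8 − 1) / 1.8 = 0.8 / 1.8 ≈ 0.4444

PN ≈ 0.444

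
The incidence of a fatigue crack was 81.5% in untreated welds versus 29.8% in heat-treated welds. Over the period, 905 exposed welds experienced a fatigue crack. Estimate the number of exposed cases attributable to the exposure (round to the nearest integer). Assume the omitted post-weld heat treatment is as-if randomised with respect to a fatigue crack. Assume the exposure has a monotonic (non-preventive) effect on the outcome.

p₁ = 0.815, p₀ = 0.298.
PN = (p₁ − p₀)/p₁ = (0.815 − 0.298) / 0.815 ≈ 0.63436.
Attributable cases ≈ PN × (exposed cases) = 0.63436 × 905 ≈ 574.09.

about 574 cases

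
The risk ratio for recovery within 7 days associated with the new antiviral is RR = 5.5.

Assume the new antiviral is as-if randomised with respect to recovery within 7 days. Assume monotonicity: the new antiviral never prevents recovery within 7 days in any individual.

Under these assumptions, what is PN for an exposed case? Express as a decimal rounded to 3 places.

Under exogeneity and monotonicity, PN = (RR − 1) / RR = 1 − 1/RR.
PN = (5.5 − 1) / 5.5 = 4.5 / 5.5 ≈ 0.8182

PN ≈ 0.818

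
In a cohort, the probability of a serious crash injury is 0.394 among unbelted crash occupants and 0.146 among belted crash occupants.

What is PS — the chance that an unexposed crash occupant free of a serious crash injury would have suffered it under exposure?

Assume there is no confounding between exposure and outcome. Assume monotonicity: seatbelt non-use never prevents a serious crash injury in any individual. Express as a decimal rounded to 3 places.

Let p₁ = 0.394, p₀ = 0.146.
Under exogeneity and monotonicity, PS = (p₁ − p₀) / (1 − p₀).
PS = (0.394 − 0.146) / (1 − 0.146) = 0.248 / 0.854 ≈ 0.2904

PS ≈ 0.290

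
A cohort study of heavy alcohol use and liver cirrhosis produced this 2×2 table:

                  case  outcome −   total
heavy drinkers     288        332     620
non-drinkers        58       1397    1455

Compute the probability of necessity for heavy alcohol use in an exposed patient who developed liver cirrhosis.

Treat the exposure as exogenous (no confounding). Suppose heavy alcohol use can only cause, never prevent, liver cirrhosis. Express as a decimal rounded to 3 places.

p₁ = P(outcome | exposed) = 288/620 = 0.46452
p₀ = P(outcome | unexposed) = 58/1455 = 0.039863
Under exogeneity and monotonicity, PN = (p₁ − p₀)/p₁.
PN = (0.46452 − 0.039863) / 0.46452 ≈ 0.9142

PN ≈ 0.914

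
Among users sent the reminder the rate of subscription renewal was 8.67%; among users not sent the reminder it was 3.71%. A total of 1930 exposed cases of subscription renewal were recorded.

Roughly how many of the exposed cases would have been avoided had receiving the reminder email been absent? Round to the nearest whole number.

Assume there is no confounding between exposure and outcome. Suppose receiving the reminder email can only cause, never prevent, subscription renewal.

p₁ = 0.0867, p₀ = 0.0371.
PN = (p₁ − p₀)/p₁ = (0.0867 − 0.0371) / 0.0867 ≈ 0.57209.
Attributable cases ≈ PN × (exposed cases) = 0.57209 × 1930 ≈ 1104.13.

about 1104 cases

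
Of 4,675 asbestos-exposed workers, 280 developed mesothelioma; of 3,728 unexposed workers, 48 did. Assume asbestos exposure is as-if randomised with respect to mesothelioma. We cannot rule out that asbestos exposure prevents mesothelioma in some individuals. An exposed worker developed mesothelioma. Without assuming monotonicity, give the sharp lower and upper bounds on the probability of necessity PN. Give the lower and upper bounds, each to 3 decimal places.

0.785 ≤ PN ≤ 1.000

p₁ = P(outcome | exposed) = 280/4675 = 0.059893
p₀ = P(outcome | unexposed) = 48/3728 = 0.012876
Under exogeneity alone the bounds on PN are max{0,(p₁−p₀)/p₁} ≤ PN ≤ min{1,(1−p₀)/p₁}.
  lower = (p₁ − p₀)/p₁ = 0.047018 / 0.059893 ≈ 0.7850
  upper = min{1, (1 − p₀)/p₁} = 0.98712 / 0.059893 ≈ 16.4815 → capped at 1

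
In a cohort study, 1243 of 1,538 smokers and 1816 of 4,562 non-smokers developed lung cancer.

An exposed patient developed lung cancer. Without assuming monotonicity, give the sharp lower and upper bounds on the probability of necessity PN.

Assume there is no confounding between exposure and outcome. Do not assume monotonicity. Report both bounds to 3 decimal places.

p₁ = P(outcome | exposed) = 1243/1538 = 0.80819
p₀ = P(outcome | unexposed) = 1816/4562 = 0.39807
Under exogeneity alone the bounds on PN are max{0,(p₁−p₀)/p₁} ≤ PN ≤ min{1,(1−p₀)/p₁}.
  lower = (p₁ − p₀)/p₁ = 0.41012 / 0.80819 ≈ 0.5075
  upper = min{1, (1 − p₀)/p₁} = 0.60193 / 0.80819 ≈ 0.7448

0.507 ≤ PN ≤ 0.745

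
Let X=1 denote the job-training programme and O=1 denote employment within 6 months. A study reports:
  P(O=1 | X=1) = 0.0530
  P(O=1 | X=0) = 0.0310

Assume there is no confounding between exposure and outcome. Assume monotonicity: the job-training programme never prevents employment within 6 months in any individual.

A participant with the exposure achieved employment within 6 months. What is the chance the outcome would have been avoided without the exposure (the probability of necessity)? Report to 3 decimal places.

Let p₁ = 0.053, p₀ = 0.031.
Under exogeneity and monotonicity, PN = (p₁ − p₀) / p₁.
PN = (0.053 − 0.031) / 0.053 = 0.022 / 0.053 ≈ 0.4151

PN ≈ 0.415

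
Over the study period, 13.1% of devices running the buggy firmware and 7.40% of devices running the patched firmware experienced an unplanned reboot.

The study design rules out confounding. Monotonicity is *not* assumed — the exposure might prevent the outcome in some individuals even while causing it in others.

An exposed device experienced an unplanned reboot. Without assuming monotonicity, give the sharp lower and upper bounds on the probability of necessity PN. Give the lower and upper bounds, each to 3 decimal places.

0.435 ≤ PN ≤ 1.000

p₁ = 0.131, p₀ = 0.074.
Under exogeneity alone the bounds on PN are max{0,(p₁−p₀)/p₁} ≤ PN ≤ min{1,(1−p₀)/p₁}.
  lower = (p₁ − p₀)/p₁ = 0.057 / 0.131 ≈ 0.4351
  upper = min{1, (1 − p₀)/p₁} = 0.926 / 0.131 ≈ 7.0687 → capped at 1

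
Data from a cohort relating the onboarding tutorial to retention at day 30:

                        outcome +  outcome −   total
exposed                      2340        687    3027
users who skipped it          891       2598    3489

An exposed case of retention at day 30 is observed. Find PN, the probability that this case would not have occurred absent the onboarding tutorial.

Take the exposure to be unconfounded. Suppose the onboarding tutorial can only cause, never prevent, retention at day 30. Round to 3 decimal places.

PN ≈ 0.670

p₁ = P(outcome | exposed) = 2340/3027 = 0.77304
p₀ = P(outcome | unexposed) = 891/3489 = 0.25537
Under exogeneity and monotonicity, PN = (p₁ − p₀)/p₁.
PN = (0.77304 − 0.25537) / 0.77304 ≈ 0.6697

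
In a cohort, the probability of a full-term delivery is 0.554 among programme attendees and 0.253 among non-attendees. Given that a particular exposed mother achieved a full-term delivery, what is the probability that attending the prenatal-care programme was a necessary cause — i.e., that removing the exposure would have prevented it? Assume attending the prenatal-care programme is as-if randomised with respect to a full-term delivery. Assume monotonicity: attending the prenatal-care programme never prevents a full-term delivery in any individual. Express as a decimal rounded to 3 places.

Let p₁ = 0.554, p₀ = 0.253.
Under exogeneity and monotonicity, PN = (p₁ − p₀) / p₁.
PN = (0.554 − 0.253) / 0.554 = 0.301 / 0.554 ≈ 0.5433

PN ≈ 0.543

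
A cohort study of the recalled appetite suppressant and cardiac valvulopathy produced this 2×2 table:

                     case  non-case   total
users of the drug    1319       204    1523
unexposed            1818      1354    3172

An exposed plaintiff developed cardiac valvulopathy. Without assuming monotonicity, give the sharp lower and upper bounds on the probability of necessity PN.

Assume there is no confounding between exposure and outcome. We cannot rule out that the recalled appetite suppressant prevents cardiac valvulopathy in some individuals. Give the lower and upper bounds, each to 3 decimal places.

p₁ = P(outcome | exposed) = 1319/1523 = 0.86605
p₀ = P(outcome | unexposed) = 1818/3172 = 0.57314
Under exogeneity alone the bounds on PN are max{0,(p₁−p₀)/p₁} ≤ PN ≤ min{1,(1−p₀)/p₁}.
  lower = (p₁ − p₀)/p₁ = 0.29291 / 0.86605 ≈ 0.3382
  upper = min{1, (1 − p₀)/p₁} = 0.42686 / 0.86605 ≈ 0.4929

0.338 ≤ PN ≤ 0.493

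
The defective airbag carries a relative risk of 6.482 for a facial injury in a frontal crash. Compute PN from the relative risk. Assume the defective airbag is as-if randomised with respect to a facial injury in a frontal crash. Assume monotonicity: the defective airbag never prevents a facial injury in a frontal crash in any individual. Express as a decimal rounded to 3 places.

Under exogeneity and monotonicity, PN = (RR − 1) / RR = 1 − 1/RR.
PN = (6.482 − 1) / 6.482 = 5.482 / 6.482 ≈ 0.8457

PN ≈ 0.846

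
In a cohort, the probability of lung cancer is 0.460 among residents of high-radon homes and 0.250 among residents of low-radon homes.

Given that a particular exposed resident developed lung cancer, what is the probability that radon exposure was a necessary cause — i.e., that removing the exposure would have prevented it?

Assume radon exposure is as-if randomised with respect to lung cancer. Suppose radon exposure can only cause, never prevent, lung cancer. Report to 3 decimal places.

PN ≈ 0.457

Let p₁ = 0.46, p₀ = 0.25.
Under exogeneity and monotonicity, PN = (p₁ − p₀) / p₁.
PN = (0.46 − 0.25) / 0.46 = 0.21 / 0.46 ≈ 0.4565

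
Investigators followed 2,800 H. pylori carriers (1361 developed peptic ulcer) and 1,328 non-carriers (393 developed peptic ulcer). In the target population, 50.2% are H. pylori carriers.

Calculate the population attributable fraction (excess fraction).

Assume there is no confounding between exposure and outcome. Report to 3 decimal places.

PAF ≈ 0.244

p₁ = P(outcome | exposed) = 1361/2800 = 0.48607
p₀ = P(outcome | unexposed) = 393/1328 = 0.29593
Overall risk P(Y=1) = π·p₁ + (1−π)·p₀ = 0.502×0.48607 + 0.498×0.29593 = 0.39138.
Under exogeneity, PAF = [P(Y=1) − p₀] / P(Y=1).
PAF = (0.39138 − 0.29593) / 0.39138 ≈ 0.2439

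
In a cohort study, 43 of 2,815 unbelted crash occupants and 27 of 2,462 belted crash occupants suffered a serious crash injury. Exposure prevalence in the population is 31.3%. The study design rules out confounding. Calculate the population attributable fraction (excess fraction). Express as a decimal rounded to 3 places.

PAF ≈ 0.110

p₁ = P(outcome | exposed) = 43/2815 = 0.015275
p₀ = P(outcome | unexposed) = 27/2462 = 0.010967
Overall risk P(Y=1) = π·p₁ + (1−π)·p₀ = 0.313×0.015275 + 0.687×0.010967 = 0.012315.
Under exogeneity, PAF = [P(Y=1) − p₀] / P(Y=1).
PAF = (0.012315 − 0.010967) / 0.012315 ≈ 0.1095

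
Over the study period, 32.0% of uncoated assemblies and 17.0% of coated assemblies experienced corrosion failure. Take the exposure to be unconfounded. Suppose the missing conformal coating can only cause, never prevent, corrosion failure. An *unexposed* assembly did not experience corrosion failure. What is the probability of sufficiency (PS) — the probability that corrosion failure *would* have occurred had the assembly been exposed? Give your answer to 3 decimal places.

p₁ = 0.32, p₀ = 0.17.
Under exogeneity and monotonicity, PS = (p₁ − p₀) / (1 − p₀).
PS = (0.32 − 0.17) / (1 − 0.17) = 0.15 / 0.83 ≈ 0.1807

PS ≈ 0.181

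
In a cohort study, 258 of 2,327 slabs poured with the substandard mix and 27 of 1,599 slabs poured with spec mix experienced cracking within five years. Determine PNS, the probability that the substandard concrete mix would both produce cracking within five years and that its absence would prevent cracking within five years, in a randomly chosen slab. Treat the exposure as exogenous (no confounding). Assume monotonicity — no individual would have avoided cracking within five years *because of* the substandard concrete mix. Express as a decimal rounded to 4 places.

PNS ≈ 0.0940

p₁ = P(outcome | exposed) = 258/2327 = 0.11087
p₀ = P(outcome | unexposed) = 27/1599 = 0.016886
Under exogeneity and monotonicity, PNS = p₁ − p₀.
PNS = 0.11087 − 0.016886 = 0.093987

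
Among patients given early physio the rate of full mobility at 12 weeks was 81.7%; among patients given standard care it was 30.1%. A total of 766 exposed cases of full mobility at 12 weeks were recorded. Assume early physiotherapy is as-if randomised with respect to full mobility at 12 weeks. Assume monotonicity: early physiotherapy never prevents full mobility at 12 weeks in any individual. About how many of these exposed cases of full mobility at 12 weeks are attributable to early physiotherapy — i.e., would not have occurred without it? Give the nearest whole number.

p₁ = 0.817, p₀ = 0.301.
PN = (p₁ − p₀)/p₁ = (0.817 − 0.301) / 0.817 ≈ 0.63158.
Attributable cases ≈ PN × (exposed cases) = 0.63158 × 766 ≈ 483.79.

about 484 cases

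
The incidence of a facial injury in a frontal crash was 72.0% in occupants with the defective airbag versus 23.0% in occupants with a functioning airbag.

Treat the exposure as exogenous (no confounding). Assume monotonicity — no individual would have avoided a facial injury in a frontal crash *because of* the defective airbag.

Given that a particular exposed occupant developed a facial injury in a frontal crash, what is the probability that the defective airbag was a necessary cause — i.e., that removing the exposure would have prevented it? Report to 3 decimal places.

p₁ = 0.72, p₀ = 0.23.
Under exogeneity and monotonicity, PN = (p₁ − p₀) / p₁.
PN = (0.72 − 0.23) / 0.72 = 0.49 / 0.72 ≈ 0.6806

PN ≈ 0.681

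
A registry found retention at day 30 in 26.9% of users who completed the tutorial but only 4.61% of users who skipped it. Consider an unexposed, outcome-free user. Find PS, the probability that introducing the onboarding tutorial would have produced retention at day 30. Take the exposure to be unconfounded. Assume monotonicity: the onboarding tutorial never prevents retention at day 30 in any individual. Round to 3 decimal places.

p₁ = 0.269, p₀ = 0.0461.
Under exogeneity and monotonicity, PS = (p₁ − p₀) / (1 − p₀).
PS = (0.269 − 0.0461) / (1 − 0.0461) = 0.2229 / 0.9539 ≈ 0.2337

PS ≈ 0.234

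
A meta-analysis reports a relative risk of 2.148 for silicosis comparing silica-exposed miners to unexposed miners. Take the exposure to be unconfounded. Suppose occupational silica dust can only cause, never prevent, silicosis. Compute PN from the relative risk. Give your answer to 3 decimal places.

Under exogeneity and monotonicity, PN = (RR − 1) / RR = 1 − 1/RR.
PN = (2.148 − 1) / 2.148 = 1.148 / 2.148 ≈ 0.5345

PN ≈ 0.534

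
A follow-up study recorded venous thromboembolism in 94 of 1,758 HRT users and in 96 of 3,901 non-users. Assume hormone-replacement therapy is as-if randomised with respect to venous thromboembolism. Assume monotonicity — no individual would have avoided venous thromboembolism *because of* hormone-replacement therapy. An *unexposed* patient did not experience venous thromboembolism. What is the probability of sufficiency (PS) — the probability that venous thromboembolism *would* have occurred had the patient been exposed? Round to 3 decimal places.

p₁ = P(outcome | exposed) = 94/1758 = 0.05347
p₀ = P(outcome | unexposed) = 96/3901 = 0.024609
Under exogeneity and monotonicity, PS = (p₁ − p₀) / (1 − p₀).
PS = (0.05347 − 0.024609) / (1 − 0.024609) = 0.028861 / 0.97539 ≈ 0.0296

PS ≈ 0.030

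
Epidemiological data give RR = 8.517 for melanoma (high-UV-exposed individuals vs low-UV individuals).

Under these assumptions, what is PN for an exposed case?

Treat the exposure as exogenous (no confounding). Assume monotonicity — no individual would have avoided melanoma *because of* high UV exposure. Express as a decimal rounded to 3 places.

PN ≈ 0.883

Under exogeneity and monotonicity, PN = (RR − 1) / RR = 1 − 1/RR.
PN = (8.517 − 1) / 8.517 = 7.517 / 8.517 ≈ 0.8826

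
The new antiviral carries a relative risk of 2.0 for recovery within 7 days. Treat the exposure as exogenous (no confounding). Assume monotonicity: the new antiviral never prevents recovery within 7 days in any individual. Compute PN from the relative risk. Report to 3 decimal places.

PN ≈ 0.500

Under exogeneity and monotonicity, PN = (RR − 1) / RR = 1 − 1/RR.
PN = (2.0 − 1) / 2.0 = 1 / 2.0 ≈ 0.5000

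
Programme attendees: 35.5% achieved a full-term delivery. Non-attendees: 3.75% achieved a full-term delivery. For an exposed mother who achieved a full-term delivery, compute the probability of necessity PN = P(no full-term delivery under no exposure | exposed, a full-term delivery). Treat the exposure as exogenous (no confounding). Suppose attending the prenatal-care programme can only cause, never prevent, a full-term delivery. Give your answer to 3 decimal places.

p₁ = 0.355, p₀ = 0.0375.
Under exogeneity and monotonicity, PN = (p₁ − p₀) / p₁.
PN = (0.355 − 0.0375) / 0.355 = 0.3175 / 0.355 ≈ 0.8944

PN ≈ 0.894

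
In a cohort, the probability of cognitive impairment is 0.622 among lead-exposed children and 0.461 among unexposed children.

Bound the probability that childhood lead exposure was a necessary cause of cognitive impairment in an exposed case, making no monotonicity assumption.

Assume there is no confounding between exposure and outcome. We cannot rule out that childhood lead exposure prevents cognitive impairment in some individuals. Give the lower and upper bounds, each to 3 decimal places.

Let p₁ = 0.622, p₀ = 0.461.
Under exogeneity alone the bounds on PN are max{0,(p₁−p₀)/p₁} ≤ PN ≤ min{1,(1−p₀)/p₁}.
  lower = (p₁ − p₀)/p₁ = 0.161 / 0.622 ≈ 0.2588
  upper = min{1, (1 − p₀)/p₁} = 0.539 / 0.622 ≈ 0.8666

0.259 ≤ PN ≤ 0.867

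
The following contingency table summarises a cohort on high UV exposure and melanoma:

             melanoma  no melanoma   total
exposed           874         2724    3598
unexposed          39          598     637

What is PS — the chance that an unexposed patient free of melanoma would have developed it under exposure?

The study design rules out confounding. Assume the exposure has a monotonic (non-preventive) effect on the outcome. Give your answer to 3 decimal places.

p₁ = P(outcome | exposed) = 874/3598 = 0.24291
p₀ = P(outcome | unexposed) = 39/637 = 0.061224
Under exogeneity and monotonicity, PS = (p₁ − p₀)/(1 − p₀).
PS = (0.24291 − 0.061224) / 0.93878 ≈ 0.1935

PS ≈ 0.194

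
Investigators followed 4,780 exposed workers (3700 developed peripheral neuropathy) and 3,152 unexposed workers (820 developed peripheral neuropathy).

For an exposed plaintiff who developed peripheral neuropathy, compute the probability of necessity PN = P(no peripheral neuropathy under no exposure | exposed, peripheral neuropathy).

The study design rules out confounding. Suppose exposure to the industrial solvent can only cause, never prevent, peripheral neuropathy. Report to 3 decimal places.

p₁ = P(outcome | exposed) = 3700/4780 = 0.77406
p₀ = P(outcome | unexposed) = 820/3152 = 0.26015
Under exogeneity and monotonicity, PN = (p₁ − p₀) / p₁.
PN = (0.77406 − 0.26015) / 0.77406 = 0.51391 / 0.77406 ≈ 0.6639

PN ≈ 0.664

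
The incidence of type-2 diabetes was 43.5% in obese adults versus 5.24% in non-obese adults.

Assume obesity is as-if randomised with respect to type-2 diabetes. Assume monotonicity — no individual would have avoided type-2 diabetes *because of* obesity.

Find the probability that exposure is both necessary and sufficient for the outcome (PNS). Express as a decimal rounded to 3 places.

p₁ = 0.435, p₀ = 0.0524.
Under exogeneity and monotonicity, PNS = p₁ − p₀.
PNS = 0.435 − 0.0524 = 0.3826

PNS ≈ 0.383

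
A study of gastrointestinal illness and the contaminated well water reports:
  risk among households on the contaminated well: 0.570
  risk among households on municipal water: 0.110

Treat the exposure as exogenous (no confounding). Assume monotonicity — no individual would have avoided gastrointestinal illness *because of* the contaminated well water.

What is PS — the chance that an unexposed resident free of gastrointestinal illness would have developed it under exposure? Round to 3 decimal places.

Let p₁ = 0.57, p₀ = 0.11.
Under exogeneity and monotonicity, PS = (p₁ − p₀) / (1 − p₀).
PS = (0.57 − 0.11) / (1 − 0.11) = 0.46 / 0.89 ≈ 0.5169

PS ≈ 0.517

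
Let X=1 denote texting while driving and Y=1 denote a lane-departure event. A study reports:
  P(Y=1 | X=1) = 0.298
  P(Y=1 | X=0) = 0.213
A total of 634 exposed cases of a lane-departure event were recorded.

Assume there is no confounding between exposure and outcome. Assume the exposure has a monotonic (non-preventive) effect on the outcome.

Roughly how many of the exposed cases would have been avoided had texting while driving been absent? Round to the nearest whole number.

Let p₁ = 0.298, p₀ = 0.213.
PN = (p₁ − p₀)/p₁ = (0.298 − 0.213) / 0.298 ≈ 0.28523.
Attributable cases ≈ PN × (exposed cases) = 0.28523 × 634 ≈ 180.84.

about 181 cases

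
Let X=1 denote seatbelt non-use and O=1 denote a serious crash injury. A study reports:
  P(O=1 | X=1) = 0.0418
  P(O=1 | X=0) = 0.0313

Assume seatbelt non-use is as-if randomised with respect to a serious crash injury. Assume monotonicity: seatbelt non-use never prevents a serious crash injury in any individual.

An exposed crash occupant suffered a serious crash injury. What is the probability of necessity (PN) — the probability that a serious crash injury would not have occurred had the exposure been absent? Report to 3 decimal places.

PN ≈ 0.251

Let p₁ = 0.0418, p₀ = 0.0313.
Under exogeneity and monotonicity, PN = (p₁ − p₀) / p₁.
PN = (0.0418 − 0.0313) / 0.0418 = 0.0105 / 0.0418 ≈ 0.2512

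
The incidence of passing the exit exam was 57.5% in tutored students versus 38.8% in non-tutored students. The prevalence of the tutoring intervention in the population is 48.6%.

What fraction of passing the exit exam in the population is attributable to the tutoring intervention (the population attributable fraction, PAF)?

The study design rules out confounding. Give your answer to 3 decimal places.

p₁ = 0.575, p₀ = 0.388.
Overall risk P(Y=1) = π·p₁ + (1−π)·p₀ = 0.486×0.575 + 0.514×0.388 = 0.47888.
Under exogeneity, PAF = [P(Y=1) − p₀] / P(Y=1).
PAF = (0.47888 − 0.388) / 0.47888 ≈ 0.1898

PAF ≈ 0.190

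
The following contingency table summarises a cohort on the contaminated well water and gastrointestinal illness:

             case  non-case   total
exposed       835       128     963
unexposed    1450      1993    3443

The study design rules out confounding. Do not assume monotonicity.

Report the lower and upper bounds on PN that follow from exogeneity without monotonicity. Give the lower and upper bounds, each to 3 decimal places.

p₁ = P(outcome | exposed) = 835/963 = 0.86708
p₀ = P(outcome | unexposed) = 1450/3443 = 0.42114
Under exogeneity alone the bounds on PN are max{0,(p₁−p₀)/p₁} ≤ PN ≤ min{1,(1−p₀)/p₁}.
  lower = (p₁ − p₀)/p₁ = 0.44594 / 0.86708 ≈ 0.5143
  upper = min{1, (1 − p₀)/p₁} = 0.57886 / 0.86708 ≈ 0.6676

0.514 ≤ PN ≤ 0.668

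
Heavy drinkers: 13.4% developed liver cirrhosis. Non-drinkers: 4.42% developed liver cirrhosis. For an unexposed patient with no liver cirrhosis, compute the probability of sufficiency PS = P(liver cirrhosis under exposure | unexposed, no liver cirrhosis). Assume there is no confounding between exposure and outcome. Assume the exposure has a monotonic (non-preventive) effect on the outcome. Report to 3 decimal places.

p₁ = 0.134, p₀ = 0.0442.
Under exogeneity and monotonicity, PS = (p₁ − p₀) / (1 − p₀).
PS = (0.134 − 0.0442) / (1 − 0.0442) = 0.0898 / 0.9558 ≈ 0.0940

PS ≈ 0.094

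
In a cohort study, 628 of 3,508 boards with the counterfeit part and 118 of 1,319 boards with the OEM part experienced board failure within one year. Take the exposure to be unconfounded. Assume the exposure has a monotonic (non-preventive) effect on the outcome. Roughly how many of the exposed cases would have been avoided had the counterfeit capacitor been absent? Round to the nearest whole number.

p₁ = P(outcome | exposed) = 628/3508 = 0.17902
p₀ = P(outcome | unexposed) = 118/1319 = 0.089462
PN = (p₁ − p₀)/p₁ = (0.17902 − 0.089462) / 0.17902 ≈ 0.50027.
Attributable cases ≈ PN × (exposed cases) = 0.50027 × 628 ≈ 314.17.

about 314 cases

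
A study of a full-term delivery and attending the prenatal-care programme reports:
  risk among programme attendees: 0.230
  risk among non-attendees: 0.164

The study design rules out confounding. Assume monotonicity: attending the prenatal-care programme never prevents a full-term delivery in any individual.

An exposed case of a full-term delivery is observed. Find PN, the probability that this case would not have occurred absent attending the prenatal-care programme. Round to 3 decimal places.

Let p₁ = 0.23, p₀ = 0.164.
Under exogeneity and monotonicity, PN = (p₁ − p₀) / p₁.
PN = (0.23 − 0.164) / 0.23 = 0.066 / 0.23 ≈ 0.2870

PN ≈ 0.287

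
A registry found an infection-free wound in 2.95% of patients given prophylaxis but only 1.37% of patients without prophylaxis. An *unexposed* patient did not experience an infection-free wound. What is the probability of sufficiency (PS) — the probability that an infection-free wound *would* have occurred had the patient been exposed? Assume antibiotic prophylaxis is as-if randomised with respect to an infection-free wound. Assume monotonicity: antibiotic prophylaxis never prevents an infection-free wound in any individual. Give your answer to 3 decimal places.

PS ≈ 0.016

p₁ = 0.0295, p₀ = 0.0137.
Under exogeneity and monotonicity, PS = (p₁ − p₀) / (1 − p₀).
PS = (0.0295 − 0.0137) / (1 − 0.0137) = 0.0158 / 0.9863 ≈ 0.0160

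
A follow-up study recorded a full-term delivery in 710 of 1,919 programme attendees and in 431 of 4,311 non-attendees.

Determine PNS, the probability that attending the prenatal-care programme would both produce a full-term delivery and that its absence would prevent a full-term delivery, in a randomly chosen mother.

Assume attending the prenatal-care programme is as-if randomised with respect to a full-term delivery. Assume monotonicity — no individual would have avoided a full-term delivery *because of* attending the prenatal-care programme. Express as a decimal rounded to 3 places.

PNS ≈ 0.270

p₁ = P(outcome | exposed) = 710/1919 = 0.36998
p₀ = P(outcome | unexposed) = 431/4311 = 0.099977
Under exogeneity and monotonicity, PNS = p₁ − p₀.
PNS = 0.36998 − 0.099977 = 0.27001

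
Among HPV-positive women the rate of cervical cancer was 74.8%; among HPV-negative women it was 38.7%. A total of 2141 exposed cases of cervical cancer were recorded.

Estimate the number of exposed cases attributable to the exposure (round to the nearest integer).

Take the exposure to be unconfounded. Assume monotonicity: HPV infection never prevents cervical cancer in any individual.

about 1033 cases

p₁ = 0.748, p₀ = 0.387.
PN = (p₁ − p₀)/p₁ = (0.748 − 0.387) / 0.748 ≈ 0.48262.
Attributable cases ≈ PN × (exposed cases) = 0.48262 × 2141 ≈ 1033.29.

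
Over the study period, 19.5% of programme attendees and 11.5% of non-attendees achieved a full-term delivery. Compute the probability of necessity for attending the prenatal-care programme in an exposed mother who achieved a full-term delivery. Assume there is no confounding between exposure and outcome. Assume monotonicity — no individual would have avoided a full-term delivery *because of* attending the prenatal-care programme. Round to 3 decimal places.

PN ≈ 0.410

p₁ = 0.195, p₀ = 0.115.
Under exogeneity and monotonicity, PN = (p₁ − p₀) / p₁.
PN = (0.195 − 0.115) / 0.195 = 0.08 / 0.195 ≈ 0.4103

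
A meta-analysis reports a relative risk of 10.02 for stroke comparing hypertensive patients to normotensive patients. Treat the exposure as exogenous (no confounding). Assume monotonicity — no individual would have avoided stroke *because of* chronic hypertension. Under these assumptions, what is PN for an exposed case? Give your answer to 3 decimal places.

Under exogeneity and monotonicity, PN = (RR − 1) / RR = 1 − 1/RR.
PN = (10.02 − 1) / 10.02 = 9.02 / 10.02 ≈ 0.9002

PN ≈ 0.900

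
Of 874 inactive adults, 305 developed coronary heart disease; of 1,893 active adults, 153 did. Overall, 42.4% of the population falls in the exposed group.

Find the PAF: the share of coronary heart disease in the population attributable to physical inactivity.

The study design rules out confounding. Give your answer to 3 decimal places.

p₁ = P(outcome | exposed) = 305/874 = 0.34897
p₀ = P(outcome | unexposed) = 153/1893 = 0.080824
Overall risk P(Y=1) = π·p₁ + (1−π)·p₀ = 0.424×0.34897 + 0.576×0.080824 = 0.19452.
Under exogeneity, PAF = [P(Y=1) − p₀] / P(Y=1).
PAF = (0.19452 − 0.080824) / 0.19452 ≈ 0.5845

PAF ≈ 0.584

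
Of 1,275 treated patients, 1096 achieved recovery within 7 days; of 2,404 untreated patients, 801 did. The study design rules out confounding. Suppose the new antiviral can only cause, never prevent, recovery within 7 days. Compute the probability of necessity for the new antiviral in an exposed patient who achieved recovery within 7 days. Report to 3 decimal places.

PN ≈ 0.612

p₁ = P(outcome | exposed) = 1096/1275 = 0.85961
p₀ = P(outcome | unexposed) = 801/2404 = 0.33319
Under exogeneity and monotonicity, PN = (p₁ − p₀) / p₁.
PN = (0.85961 − 0.33319) / 0.85961 = 0.52641 / 0.85961 ≈ 0.6124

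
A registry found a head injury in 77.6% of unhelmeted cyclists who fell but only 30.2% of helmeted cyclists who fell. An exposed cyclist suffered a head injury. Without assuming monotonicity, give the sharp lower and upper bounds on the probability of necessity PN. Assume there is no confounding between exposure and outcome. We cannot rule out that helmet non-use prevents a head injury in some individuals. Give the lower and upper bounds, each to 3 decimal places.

0.611 ≤ PN ≤ 0.899

p₁ = 0.776, p₀ = 0.302.
Under exogeneity alone the bounds on PN are max{0,(p₁−p₀)/p₁} ≤ PN ≤ min{1,(1−p₀)/p₁}.
  lower = (p₁ − p₀)/p₁ = 0.474 / 0.776 ≈ 0.6108
  upper = min{1, (1 − p₀)/p₁} = 0.698 / 0.776 ≈ 0.8995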